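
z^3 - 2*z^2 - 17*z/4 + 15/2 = (z - 5/2)*(z - 3/2)*(z + 2)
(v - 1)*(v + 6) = v^2 + 5*v - 6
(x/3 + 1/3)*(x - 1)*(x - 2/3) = x^3/3 - 2*x^2/9 - x/3 + 2/9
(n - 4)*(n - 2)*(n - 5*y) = n^3 - 5*n^2*y - 6*n^2 + 30*n*y + 8*n - 40*y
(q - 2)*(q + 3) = q^2 + q - 6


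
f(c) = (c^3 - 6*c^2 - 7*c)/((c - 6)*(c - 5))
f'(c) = (3*c^2 - 12*c - 7)/((c - 6)*(c - 5)) - (c^3 - 6*c^2 - 7*c)/((c - 6)*(c - 5)^2) - (c^3 - 6*c^2 - 7*c)/((c - 6)^2*(c - 5))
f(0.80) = -0.41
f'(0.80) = -0.85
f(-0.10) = 0.02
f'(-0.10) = -0.18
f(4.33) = -55.07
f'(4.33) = -117.60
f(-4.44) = -1.77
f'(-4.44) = 0.71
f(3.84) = -23.44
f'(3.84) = -34.59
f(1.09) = -0.70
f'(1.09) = -1.18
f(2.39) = -3.96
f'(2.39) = -4.59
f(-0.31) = 0.05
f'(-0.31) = -0.07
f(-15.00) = -11.00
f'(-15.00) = 0.95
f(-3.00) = -0.83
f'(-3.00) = 0.58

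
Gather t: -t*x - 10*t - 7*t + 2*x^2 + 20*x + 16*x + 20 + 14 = t*(-x - 17) + 2*x^2 + 36*x + 34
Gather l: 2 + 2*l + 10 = 2*l + 12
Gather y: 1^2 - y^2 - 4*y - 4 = -y^2 - 4*y - 3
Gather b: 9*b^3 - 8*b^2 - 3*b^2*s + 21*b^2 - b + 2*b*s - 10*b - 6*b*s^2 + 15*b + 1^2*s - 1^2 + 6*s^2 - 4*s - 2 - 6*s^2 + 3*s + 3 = 9*b^3 + b^2*(13 - 3*s) + b*(-6*s^2 + 2*s + 4)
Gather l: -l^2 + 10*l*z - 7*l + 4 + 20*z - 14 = -l^2 + l*(10*z - 7) + 20*z - 10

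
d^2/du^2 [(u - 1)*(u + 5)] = 2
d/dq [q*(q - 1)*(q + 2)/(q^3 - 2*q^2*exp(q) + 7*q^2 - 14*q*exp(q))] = ((q - 1)*(q + 2)*(2*q^2*exp(q) - 3*q^2 + 18*q*exp(q) - 14*q + 14*exp(q)) + (q*(q - 1) + q*(q + 2) + (q - 1)*(q + 2))*(q^2 - 2*q*exp(q) + 7*q - 14*exp(q)))/(q*(q^2 - 2*q*exp(q) + 7*q - 14*exp(q))^2)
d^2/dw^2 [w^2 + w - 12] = 2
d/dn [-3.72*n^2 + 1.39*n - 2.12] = 1.39 - 7.44*n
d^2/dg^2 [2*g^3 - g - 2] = 12*g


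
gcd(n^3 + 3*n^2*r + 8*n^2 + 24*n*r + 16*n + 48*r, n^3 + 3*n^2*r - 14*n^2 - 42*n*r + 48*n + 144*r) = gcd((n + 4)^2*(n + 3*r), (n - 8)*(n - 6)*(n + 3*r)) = n + 3*r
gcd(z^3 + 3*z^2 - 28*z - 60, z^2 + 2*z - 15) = 1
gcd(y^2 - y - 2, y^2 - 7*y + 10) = y - 2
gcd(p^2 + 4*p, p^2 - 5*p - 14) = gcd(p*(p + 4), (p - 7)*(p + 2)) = 1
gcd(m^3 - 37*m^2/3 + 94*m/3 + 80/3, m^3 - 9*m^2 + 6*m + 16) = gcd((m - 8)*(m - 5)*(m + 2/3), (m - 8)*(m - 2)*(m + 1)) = m - 8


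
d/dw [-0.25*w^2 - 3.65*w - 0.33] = -0.5*w - 3.65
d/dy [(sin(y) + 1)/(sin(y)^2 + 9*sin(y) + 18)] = (-2*sin(y) + cos(y)^2 + 8)*cos(y)/(sin(y)^2 + 9*sin(y) + 18)^2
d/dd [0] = 0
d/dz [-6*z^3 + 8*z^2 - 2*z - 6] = -18*z^2 + 16*z - 2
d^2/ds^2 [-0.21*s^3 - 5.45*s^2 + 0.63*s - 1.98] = -1.26*s - 10.9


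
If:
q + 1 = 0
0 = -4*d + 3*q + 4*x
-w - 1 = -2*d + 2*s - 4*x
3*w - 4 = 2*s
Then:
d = x - 3/4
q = -1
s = 9*x/4 - 23/16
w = 3*x/2 + 3/8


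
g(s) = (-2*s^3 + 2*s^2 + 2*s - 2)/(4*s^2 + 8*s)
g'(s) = (-8*s - 8)*(-2*s^3 + 2*s^2 + 2*s - 2)/(4*s^2 + 8*s)^2 + (-6*s^2 + 4*s + 2)/(4*s^2 + 8*s) = (-s^4 - 4*s^3 + s^2 + 2*s + 2)/(2*s^2*(s^2 + 4*s + 4))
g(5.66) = -1.67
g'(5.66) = -0.45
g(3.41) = -0.69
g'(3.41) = -0.40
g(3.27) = -0.64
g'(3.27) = -0.40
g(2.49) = -0.35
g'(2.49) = -0.35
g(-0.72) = 0.45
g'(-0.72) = 1.36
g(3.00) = -0.53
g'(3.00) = -0.38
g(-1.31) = -0.92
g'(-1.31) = 4.37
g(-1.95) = -42.40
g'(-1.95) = 899.57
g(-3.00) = 5.33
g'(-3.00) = 1.78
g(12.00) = -4.68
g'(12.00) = -0.49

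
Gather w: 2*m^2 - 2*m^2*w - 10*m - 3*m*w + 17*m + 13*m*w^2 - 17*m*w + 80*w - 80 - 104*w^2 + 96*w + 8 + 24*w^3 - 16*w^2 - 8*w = 2*m^2 + 7*m + 24*w^3 + w^2*(13*m - 120) + w*(-2*m^2 - 20*m + 168) - 72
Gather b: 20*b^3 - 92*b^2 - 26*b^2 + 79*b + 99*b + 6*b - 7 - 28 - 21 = 20*b^3 - 118*b^2 + 184*b - 56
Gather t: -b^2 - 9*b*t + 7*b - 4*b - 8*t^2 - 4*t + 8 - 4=-b^2 + 3*b - 8*t^2 + t*(-9*b - 4) + 4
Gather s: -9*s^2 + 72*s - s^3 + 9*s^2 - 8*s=-s^3 + 64*s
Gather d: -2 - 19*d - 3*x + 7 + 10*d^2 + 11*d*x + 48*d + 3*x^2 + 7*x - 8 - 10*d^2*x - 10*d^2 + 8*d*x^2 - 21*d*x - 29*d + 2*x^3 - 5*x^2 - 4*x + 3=-10*d^2*x + d*(8*x^2 - 10*x) + 2*x^3 - 2*x^2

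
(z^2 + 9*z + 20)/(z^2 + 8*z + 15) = (z + 4)/(z + 3)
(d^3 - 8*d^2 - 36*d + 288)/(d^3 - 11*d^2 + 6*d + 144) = (d + 6)/(d + 3)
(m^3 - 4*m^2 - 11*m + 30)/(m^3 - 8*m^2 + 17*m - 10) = (m + 3)/(m - 1)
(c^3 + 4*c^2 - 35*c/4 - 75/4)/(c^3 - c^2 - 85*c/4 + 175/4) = (2*c + 3)/(2*c - 7)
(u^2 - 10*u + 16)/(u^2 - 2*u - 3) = (-u^2 + 10*u - 16)/(-u^2 + 2*u + 3)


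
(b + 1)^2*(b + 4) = b^3 + 6*b^2 + 9*b + 4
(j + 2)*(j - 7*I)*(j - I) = j^3 + 2*j^2 - 8*I*j^2 - 7*j - 16*I*j - 14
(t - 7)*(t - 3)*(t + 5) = t^3 - 5*t^2 - 29*t + 105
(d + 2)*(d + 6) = d^2 + 8*d + 12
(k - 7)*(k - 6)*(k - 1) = k^3 - 14*k^2 + 55*k - 42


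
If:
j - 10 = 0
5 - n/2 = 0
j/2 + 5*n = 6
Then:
No Solution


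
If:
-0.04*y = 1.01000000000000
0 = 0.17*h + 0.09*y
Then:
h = 13.37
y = -25.25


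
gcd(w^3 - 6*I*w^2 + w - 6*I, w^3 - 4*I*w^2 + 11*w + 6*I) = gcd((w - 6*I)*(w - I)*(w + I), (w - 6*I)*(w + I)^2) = w^2 - 5*I*w + 6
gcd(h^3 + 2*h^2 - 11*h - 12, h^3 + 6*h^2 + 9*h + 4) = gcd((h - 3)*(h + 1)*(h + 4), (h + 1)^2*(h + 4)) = h^2 + 5*h + 4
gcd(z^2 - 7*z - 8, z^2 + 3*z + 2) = z + 1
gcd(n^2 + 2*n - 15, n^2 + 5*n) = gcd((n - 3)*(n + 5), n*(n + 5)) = n + 5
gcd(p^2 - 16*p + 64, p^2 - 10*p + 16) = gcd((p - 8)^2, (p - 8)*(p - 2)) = p - 8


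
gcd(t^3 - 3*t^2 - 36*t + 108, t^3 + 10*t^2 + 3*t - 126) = t^2 + 3*t - 18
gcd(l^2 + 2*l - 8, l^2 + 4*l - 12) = l - 2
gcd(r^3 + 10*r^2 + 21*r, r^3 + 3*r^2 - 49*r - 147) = r^2 + 10*r + 21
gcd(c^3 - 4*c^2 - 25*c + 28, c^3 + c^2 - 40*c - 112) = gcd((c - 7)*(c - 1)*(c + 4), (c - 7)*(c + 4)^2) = c^2 - 3*c - 28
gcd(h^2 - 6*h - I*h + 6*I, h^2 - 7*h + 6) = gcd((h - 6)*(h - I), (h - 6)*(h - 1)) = h - 6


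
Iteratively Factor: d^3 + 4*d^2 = (d)*(d^2 + 4*d) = d*(d + 4)*(d)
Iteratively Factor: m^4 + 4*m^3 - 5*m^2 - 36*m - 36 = (m + 2)*(m^3 + 2*m^2 - 9*m - 18) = (m + 2)^2*(m^2 - 9) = (m + 2)^2*(m + 3)*(m - 3)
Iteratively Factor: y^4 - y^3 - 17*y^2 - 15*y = (y + 1)*(y^3 - 2*y^2 - 15*y) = (y - 5)*(y + 1)*(y^2 + 3*y) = y*(y - 5)*(y + 1)*(y + 3)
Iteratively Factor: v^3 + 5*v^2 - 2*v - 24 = (v + 4)*(v^2 + v - 6) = (v - 2)*(v + 4)*(v + 3)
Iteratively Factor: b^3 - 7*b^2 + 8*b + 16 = (b + 1)*(b^2 - 8*b + 16) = (b - 4)*(b + 1)*(b - 4)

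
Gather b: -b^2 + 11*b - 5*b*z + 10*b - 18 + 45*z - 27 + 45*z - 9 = -b^2 + b*(21 - 5*z) + 90*z - 54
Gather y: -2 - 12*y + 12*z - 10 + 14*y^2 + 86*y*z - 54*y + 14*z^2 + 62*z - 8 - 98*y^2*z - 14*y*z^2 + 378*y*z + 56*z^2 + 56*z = y^2*(14 - 98*z) + y*(-14*z^2 + 464*z - 66) + 70*z^2 + 130*z - 20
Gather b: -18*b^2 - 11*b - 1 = -18*b^2 - 11*b - 1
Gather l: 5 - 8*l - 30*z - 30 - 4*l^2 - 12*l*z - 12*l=-4*l^2 + l*(-12*z - 20) - 30*z - 25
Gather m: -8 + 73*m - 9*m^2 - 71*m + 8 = -9*m^2 + 2*m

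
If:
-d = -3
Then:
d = 3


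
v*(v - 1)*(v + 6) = v^3 + 5*v^2 - 6*v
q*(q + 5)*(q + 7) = q^3 + 12*q^2 + 35*q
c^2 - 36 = (c - 6)*(c + 6)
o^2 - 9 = (o - 3)*(o + 3)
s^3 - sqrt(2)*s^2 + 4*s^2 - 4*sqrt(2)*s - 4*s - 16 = (s + 4)*(s - 2*sqrt(2))*(s + sqrt(2))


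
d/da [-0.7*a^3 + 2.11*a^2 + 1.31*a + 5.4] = -2.1*a^2 + 4.22*a + 1.31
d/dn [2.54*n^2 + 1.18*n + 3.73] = 5.08*n + 1.18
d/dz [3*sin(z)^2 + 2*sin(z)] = 2*(3*sin(z) + 1)*cos(z)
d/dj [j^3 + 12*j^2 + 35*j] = 3*j^2 + 24*j + 35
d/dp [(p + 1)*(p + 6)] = 2*p + 7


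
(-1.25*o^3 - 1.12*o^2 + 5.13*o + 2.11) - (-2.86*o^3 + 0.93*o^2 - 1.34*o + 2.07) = 1.61*o^3 - 2.05*o^2 + 6.47*o + 0.04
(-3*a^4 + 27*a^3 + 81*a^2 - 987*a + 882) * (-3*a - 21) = 9*a^5 - 18*a^4 - 810*a^3 + 1260*a^2 + 18081*a - 18522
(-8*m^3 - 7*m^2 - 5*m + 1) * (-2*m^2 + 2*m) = 16*m^5 - 2*m^4 - 4*m^3 - 12*m^2 + 2*m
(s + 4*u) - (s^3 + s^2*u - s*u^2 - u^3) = -s^3 - s^2*u + s*u^2 + s + u^3 + 4*u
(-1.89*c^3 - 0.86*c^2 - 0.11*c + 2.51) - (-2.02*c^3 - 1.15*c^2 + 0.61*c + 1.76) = 0.13*c^3 + 0.29*c^2 - 0.72*c + 0.75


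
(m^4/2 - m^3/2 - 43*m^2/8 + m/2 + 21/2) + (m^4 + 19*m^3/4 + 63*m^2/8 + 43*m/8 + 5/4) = 3*m^4/2 + 17*m^3/4 + 5*m^2/2 + 47*m/8 + 47/4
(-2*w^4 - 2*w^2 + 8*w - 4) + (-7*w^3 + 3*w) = -2*w^4 - 7*w^3 - 2*w^2 + 11*w - 4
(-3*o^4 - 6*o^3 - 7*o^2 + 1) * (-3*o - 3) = 9*o^5 + 27*o^4 + 39*o^3 + 21*o^2 - 3*o - 3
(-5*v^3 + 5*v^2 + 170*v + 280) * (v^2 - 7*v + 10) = -5*v^5 + 40*v^4 + 85*v^3 - 860*v^2 - 260*v + 2800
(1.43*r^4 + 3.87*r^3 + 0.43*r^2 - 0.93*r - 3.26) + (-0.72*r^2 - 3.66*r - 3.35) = 1.43*r^4 + 3.87*r^3 - 0.29*r^2 - 4.59*r - 6.61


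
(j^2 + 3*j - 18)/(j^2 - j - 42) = (j - 3)/(j - 7)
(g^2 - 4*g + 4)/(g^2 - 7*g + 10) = (g - 2)/(g - 5)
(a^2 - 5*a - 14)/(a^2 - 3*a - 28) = (a + 2)/(a + 4)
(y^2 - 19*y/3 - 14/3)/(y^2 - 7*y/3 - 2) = (y - 7)/(y - 3)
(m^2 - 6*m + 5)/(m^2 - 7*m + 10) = (m - 1)/(m - 2)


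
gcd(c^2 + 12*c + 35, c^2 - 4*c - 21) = 1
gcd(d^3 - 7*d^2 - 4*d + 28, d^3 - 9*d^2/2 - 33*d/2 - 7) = d^2 - 5*d - 14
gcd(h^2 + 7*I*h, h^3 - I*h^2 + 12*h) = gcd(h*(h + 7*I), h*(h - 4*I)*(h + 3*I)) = h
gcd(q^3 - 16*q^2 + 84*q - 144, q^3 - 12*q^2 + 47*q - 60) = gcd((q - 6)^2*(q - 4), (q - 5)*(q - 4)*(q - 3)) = q - 4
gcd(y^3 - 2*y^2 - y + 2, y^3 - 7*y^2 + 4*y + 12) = y^2 - y - 2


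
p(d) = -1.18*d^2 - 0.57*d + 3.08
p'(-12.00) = 27.75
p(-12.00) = -160.00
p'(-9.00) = 20.67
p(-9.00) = -87.37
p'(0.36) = -1.42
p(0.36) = 2.72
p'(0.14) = -0.90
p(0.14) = 2.98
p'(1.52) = -4.16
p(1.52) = -0.51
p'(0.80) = -2.46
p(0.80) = 1.87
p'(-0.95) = 1.67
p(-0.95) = 2.56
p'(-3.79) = 8.37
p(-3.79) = -11.71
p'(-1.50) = 2.97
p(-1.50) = 1.28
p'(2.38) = -6.19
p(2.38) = -4.96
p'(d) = -2.36*d - 0.57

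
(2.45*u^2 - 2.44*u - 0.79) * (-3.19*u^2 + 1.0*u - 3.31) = -7.8155*u^4 + 10.2336*u^3 - 8.0294*u^2 + 7.2864*u + 2.6149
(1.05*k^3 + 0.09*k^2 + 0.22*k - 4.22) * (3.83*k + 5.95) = 4.0215*k^4 + 6.5922*k^3 + 1.3781*k^2 - 14.8536*k - 25.109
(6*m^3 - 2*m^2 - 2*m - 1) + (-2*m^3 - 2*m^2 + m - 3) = 4*m^3 - 4*m^2 - m - 4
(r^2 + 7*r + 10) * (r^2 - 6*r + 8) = r^4 + r^3 - 24*r^2 - 4*r + 80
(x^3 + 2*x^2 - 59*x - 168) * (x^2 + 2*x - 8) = x^5 + 4*x^4 - 63*x^3 - 302*x^2 + 136*x + 1344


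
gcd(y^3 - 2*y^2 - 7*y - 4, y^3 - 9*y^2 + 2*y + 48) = 1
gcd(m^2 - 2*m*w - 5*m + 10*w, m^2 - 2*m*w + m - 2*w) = -m + 2*w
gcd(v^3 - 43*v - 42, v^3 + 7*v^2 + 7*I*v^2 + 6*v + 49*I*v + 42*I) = v^2 + 7*v + 6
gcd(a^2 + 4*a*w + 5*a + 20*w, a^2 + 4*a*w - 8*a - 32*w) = a + 4*w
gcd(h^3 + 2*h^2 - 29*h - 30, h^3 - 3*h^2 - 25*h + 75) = h - 5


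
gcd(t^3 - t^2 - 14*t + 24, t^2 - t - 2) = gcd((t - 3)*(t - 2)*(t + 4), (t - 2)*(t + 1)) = t - 2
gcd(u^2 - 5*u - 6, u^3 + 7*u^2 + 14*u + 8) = u + 1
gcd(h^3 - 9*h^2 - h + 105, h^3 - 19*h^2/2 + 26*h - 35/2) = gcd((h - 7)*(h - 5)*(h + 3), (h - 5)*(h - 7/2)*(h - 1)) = h - 5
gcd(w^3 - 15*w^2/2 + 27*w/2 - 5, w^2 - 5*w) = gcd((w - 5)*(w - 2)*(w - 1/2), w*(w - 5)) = w - 5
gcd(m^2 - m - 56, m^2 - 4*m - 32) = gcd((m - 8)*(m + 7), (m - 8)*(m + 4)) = m - 8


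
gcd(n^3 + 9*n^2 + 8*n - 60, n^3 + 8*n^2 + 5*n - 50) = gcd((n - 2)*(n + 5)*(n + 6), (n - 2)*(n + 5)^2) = n^2 + 3*n - 10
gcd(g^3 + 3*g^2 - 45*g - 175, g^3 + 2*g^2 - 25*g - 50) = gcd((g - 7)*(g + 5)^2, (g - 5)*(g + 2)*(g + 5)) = g + 5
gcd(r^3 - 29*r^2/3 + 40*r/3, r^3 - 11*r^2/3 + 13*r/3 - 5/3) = r - 5/3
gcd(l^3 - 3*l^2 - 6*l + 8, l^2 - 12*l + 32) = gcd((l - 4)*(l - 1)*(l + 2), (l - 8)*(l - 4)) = l - 4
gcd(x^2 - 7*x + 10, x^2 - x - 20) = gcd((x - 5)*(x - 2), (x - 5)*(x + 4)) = x - 5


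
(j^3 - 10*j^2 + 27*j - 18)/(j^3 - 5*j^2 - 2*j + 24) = (j^2 - 7*j + 6)/(j^2 - 2*j - 8)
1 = 1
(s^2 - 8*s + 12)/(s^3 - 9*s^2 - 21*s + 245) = (s^2 - 8*s + 12)/(s^3 - 9*s^2 - 21*s + 245)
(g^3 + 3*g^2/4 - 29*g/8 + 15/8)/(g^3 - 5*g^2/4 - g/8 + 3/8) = (2*g + 5)/(2*g + 1)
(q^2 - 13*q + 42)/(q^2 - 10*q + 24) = (q - 7)/(q - 4)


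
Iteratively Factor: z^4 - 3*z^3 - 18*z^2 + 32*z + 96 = (z + 2)*(z^3 - 5*z^2 - 8*z + 48) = (z - 4)*(z + 2)*(z^2 - z - 12) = (z - 4)*(z + 2)*(z + 3)*(z - 4)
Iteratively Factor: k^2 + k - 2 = (k + 2)*(k - 1)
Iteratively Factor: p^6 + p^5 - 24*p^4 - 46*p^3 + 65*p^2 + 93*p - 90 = (p + 3)*(p^5 - 2*p^4 - 18*p^3 + 8*p^2 + 41*p - 30) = (p + 2)*(p + 3)*(p^4 - 4*p^3 - 10*p^2 + 28*p - 15) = (p - 1)*(p + 2)*(p + 3)*(p^3 - 3*p^2 - 13*p + 15) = (p - 1)*(p + 2)*(p + 3)^2*(p^2 - 6*p + 5) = (p - 5)*(p - 1)*(p + 2)*(p + 3)^2*(p - 1)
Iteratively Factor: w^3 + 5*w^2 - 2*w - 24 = (w + 3)*(w^2 + 2*w - 8) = (w + 3)*(w + 4)*(w - 2)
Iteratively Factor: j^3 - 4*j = (j + 2)*(j^2 - 2*j) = (j - 2)*(j + 2)*(j)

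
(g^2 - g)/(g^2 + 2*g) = (g - 1)/(g + 2)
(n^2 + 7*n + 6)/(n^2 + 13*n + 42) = (n + 1)/(n + 7)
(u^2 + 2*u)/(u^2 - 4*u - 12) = u/(u - 6)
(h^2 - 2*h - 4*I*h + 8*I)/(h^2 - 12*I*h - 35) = (-h^2 + 2*h + 4*I*h - 8*I)/(-h^2 + 12*I*h + 35)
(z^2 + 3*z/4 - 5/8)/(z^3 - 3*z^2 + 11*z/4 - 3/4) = (4*z + 5)/(2*(2*z^2 - 5*z + 3))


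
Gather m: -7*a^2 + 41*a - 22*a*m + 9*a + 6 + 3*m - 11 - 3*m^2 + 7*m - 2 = -7*a^2 + 50*a - 3*m^2 + m*(10 - 22*a) - 7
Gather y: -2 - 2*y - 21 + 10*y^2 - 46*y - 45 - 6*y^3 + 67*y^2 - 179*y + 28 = -6*y^3 + 77*y^2 - 227*y - 40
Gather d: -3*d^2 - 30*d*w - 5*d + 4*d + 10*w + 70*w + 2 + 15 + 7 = -3*d^2 + d*(-30*w - 1) + 80*w + 24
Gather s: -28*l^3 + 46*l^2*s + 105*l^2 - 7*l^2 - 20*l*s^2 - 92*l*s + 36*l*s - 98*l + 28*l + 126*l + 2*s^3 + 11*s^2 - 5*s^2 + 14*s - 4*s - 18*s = -28*l^3 + 98*l^2 + 56*l + 2*s^3 + s^2*(6 - 20*l) + s*(46*l^2 - 56*l - 8)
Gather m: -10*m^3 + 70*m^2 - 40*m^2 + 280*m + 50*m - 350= -10*m^3 + 30*m^2 + 330*m - 350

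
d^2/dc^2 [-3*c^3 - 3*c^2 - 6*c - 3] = -18*c - 6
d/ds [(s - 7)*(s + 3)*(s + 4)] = 3*s^2 - 37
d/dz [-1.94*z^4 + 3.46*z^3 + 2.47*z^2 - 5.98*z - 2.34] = -7.76*z^3 + 10.38*z^2 + 4.94*z - 5.98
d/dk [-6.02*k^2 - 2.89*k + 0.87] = -12.04*k - 2.89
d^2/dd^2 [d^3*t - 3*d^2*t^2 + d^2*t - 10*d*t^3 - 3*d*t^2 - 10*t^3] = 2*t*(3*d - 3*t + 1)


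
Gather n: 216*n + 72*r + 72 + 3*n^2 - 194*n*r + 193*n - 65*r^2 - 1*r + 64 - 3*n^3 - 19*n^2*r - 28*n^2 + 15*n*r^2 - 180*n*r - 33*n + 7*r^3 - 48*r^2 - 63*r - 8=-3*n^3 + n^2*(-19*r - 25) + n*(15*r^2 - 374*r + 376) + 7*r^3 - 113*r^2 + 8*r + 128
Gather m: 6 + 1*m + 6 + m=2*m + 12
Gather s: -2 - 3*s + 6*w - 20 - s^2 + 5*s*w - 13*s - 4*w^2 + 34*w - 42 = -s^2 + s*(5*w - 16) - 4*w^2 + 40*w - 64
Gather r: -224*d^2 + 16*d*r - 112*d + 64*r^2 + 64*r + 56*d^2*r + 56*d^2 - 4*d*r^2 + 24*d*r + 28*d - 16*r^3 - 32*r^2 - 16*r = -168*d^2 - 84*d - 16*r^3 + r^2*(32 - 4*d) + r*(56*d^2 + 40*d + 48)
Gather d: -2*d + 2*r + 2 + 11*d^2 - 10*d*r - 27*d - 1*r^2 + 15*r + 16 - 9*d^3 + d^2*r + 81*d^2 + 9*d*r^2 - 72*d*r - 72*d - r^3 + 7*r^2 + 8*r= -9*d^3 + d^2*(r + 92) + d*(9*r^2 - 82*r - 101) - r^3 + 6*r^2 + 25*r + 18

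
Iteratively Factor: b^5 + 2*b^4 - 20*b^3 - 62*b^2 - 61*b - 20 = (b + 1)*(b^4 + b^3 - 21*b^2 - 41*b - 20) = (b - 5)*(b + 1)*(b^3 + 6*b^2 + 9*b + 4) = (b - 5)*(b + 1)^2*(b^2 + 5*b + 4) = (b - 5)*(b + 1)^2*(b + 4)*(b + 1)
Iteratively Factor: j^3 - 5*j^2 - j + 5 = (j - 1)*(j^2 - 4*j - 5) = (j - 1)*(j + 1)*(j - 5)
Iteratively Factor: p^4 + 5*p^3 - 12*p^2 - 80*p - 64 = (p + 4)*(p^3 + p^2 - 16*p - 16) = (p + 1)*(p + 4)*(p^2 - 16) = (p - 4)*(p + 1)*(p + 4)*(p + 4)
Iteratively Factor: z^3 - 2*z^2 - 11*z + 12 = (z - 4)*(z^2 + 2*z - 3) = (z - 4)*(z + 3)*(z - 1)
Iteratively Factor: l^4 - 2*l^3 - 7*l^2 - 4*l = (l - 4)*(l^3 + 2*l^2 + l) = (l - 4)*(l + 1)*(l^2 + l) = l*(l - 4)*(l + 1)*(l + 1)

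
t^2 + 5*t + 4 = (t + 1)*(t + 4)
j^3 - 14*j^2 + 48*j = j*(j - 8)*(j - 6)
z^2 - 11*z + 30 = (z - 6)*(z - 5)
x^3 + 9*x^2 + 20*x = x*(x + 4)*(x + 5)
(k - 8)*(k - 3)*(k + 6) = k^3 - 5*k^2 - 42*k + 144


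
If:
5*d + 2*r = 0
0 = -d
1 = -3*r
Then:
No Solution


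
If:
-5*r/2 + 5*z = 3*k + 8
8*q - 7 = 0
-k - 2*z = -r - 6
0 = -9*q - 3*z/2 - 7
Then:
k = 14/11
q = 7/8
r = -1621/66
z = -119/12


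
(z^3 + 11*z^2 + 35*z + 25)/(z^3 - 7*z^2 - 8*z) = (z^2 + 10*z + 25)/(z*(z - 8))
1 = 1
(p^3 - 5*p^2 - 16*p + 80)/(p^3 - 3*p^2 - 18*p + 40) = (p - 4)/(p - 2)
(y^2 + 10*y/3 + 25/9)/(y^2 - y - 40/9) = (3*y + 5)/(3*y - 8)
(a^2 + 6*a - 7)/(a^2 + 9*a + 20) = (a^2 + 6*a - 7)/(a^2 + 9*a + 20)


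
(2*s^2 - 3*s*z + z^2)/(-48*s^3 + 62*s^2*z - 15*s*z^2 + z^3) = (-2*s + z)/(48*s^2 - 14*s*z + z^2)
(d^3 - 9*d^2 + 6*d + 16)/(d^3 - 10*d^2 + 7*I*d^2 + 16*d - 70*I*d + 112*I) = (d + 1)/(d + 7*I)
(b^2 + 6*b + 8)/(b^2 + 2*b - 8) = (b + 2)/(b - 2)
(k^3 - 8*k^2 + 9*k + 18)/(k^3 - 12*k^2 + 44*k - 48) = (k^2 - 2*k - 3)/(k^2 - 6*k + 8)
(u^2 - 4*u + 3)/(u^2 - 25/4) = 4*(u^2 - 4*u + 3)/(4*u^2 - 25)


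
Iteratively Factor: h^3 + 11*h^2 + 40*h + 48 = (h + 4)*(h^2 + 7*h + 12) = (h + 4)^2*(h + 3)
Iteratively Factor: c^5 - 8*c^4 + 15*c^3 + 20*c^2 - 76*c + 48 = (c - 1)*(c^4 - 7*c^3 + 8*c^2 + 28*c - 48) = (c - 1)*(c + 2)*(c^3 - 9*c^2 + 26*c - 24) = (c - 2)*(c - 1)*(c + 2)*(c^2 - 7*c + 12) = (c - 3)*(c - 2)*(c - 1)*(c + 2)*(c - 4)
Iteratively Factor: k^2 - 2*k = (k - 2)*(k)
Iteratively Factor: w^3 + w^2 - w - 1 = (w + 1)*(w^2 - 1) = (w + 1)^2*(w - 1)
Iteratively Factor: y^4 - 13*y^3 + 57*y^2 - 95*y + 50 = (y - 5)*(y^3 - 8*y^2 + 17*y - 10) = (y - 5)*(y - 2)*(y^2 - 6*y + 5) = (y - 5)^2*(y - 2)*(y - 1)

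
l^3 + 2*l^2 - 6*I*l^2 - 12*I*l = l*(l + 2)*(l - 6*I)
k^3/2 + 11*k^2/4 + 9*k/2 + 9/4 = (k/2 + 1/2)*(k + 3/2)*(k + 3)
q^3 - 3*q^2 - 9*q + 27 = (q - 3)^2*(q + 3)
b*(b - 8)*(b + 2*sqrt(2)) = b^3 - 8*b^2 + 2*sqrt(2)*b^2 - 16*sqrt(2)*b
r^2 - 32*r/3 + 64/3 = (r - 8)*(r - 8/3)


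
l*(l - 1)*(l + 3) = l^3 + 2*l^2 - 3*l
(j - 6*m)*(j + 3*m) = j^2 - 3*j*m - 18*m^2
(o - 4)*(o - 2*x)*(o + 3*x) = o^3 + o^2*x - 4*o^2 - 6*o*x^2 - 4*o*x + 24*x^2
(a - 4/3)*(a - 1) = a^2 - 7*a/3 + 4/3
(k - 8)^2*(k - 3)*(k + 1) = k^4 - 18*k^3 + 93*k^2 - 80*k - 192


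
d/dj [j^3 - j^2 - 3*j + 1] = 3*j^2 - 2*j - 3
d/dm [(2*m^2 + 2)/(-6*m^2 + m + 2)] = 2*(m^2 + 16*m - 1)/(36*m^4 - 12*m^3 - 23*m^2 + 4*m + 4)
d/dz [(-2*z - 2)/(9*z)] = 2/(9*z^2)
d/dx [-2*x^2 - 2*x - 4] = -4*x - 2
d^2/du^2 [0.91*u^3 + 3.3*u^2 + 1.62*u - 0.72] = 5.46*u + 6.6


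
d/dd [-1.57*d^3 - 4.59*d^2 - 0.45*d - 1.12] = -4.71*d^2 - 9.18*d - 0.45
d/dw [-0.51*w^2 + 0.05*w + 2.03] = 0.05 - 1.02*w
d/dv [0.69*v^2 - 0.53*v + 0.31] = 1.38*v - 0.53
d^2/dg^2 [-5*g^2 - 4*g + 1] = -10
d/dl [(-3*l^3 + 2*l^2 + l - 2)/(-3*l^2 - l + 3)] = (9*l^4 + 6*l^3 - 26*l^2 + 1)/(9*l^4 + 6*l^3 - 17*l^2 - 6*l + 9)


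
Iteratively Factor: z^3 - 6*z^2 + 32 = (z + 2)*(z^2 - 8*z + 16) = (z - 4)*(z + 2)*(z - 4)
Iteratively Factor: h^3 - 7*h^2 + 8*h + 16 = (h - 4)*(h^2 - 3*h - 4) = (h - 4)*(h + 1)*(h - 4)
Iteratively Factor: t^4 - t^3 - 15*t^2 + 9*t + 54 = (t + 3)*(t^3 - 4*t^2 - 3*t + 18) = (t + 2)*(t + 3)*(t^2 - 6*t + 9) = (t - 3)*(t + 2)*(t + 3)*(t - 3)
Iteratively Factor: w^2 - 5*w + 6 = (w - 2)*(w - 3)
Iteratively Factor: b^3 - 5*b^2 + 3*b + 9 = (b + 1)*(b^2 - 6*b + 9) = (b - 3)*(b + 1)*(b - 3)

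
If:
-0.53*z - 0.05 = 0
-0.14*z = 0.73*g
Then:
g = 0.02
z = -0.09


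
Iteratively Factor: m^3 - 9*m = (m + 3)*(m^2 - 3*m) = (m - 3)*(m + 3)*(m)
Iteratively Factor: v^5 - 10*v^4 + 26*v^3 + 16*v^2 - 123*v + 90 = (v - 3)*(v^4 - 7*v^3 + 5*v^2 + 31*v - 30) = (v - 3)^2*(v^3 - 4*v^2 - 7*v + 10) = (v - 3)^2*(v + 2)*(v^2 - 6*v + 5) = (v - 3)^2*(v - 1)*(v + 2)*(v - 5)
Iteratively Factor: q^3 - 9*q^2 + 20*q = (q - 5)*(q^2 - 4*q) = q*(q - 5)*(q - 4)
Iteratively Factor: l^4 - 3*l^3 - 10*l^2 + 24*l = (l + 3)*(l^3 - 6*l^2 + 8*l) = (l - 4)*(l + 3)*(l^2 - 2*l) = (l - 4)*(l - 2)*(l + 3)*(l)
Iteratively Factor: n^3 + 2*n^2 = (n)*(n^2 + 2*n) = n*(n + 2)*(n)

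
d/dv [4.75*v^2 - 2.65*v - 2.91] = 9.5*v - 2.65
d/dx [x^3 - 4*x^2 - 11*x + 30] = 3*x^2 - 8*x - 11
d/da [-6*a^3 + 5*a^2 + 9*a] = -18*a^2 + 10*a + 9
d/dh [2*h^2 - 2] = 4*h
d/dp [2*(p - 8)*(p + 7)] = 4*p - 2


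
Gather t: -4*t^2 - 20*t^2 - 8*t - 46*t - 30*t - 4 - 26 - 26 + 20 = -24*t^2 - 84*t - 36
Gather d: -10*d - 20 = -10*d - 20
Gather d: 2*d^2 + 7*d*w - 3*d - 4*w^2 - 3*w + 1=2*d^2 + d*(7*w - 3) - 4*w^2 - 3*w + 1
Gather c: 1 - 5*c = 1 - 5*c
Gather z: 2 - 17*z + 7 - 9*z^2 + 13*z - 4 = -9*z^2 - 4*z + 5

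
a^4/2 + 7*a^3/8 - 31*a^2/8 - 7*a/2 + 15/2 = (a/2 + 1)*(a - 2)*(a - 5/4)*(a + 3)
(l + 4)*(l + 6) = l^2 + 10*l + 24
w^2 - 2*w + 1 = (w - 1)^2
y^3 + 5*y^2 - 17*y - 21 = (y - 3)*(y + 1)*(y + 7)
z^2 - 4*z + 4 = (z - 2)^2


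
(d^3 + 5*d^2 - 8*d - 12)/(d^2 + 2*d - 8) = (d^2 + 7*d + 6)/(d + 4)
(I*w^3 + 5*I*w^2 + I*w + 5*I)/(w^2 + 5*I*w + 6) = (I*w^2 + w*(-1 + 5*I) - 5)/(w + 6*I)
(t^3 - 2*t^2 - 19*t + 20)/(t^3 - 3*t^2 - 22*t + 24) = (t - 5)/(t - 6)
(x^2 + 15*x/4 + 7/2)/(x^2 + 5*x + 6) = (x + 7/4)/(x + 3)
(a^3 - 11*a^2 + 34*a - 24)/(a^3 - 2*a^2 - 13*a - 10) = (-a^3 + 11*a^2 - 34*a + 24)/(-a^3 + 2*a^2 + 13*a + 10)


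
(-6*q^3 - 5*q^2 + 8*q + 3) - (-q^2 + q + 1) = -6*q^3 - 4*q^2 + 7*q + 2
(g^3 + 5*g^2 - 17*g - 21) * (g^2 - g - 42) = g^5 + 4*g^4 - 64*g^3 - 214*g^2 + 735*g + 882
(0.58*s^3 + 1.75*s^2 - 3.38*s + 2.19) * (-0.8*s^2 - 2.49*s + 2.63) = -0.464*s^5 - 2.8442*s^4 - 0.1281*s^3 + 11.2667*s^2 - 14.3425*s + 5.7597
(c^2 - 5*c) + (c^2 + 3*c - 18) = 2*c^2 - 2*c - 18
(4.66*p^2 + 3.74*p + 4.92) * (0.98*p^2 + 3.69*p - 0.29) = 4.5668*p^4 + 20.8606*p^3 + 17.2708*p^2 + 17.0702*p - 1.4268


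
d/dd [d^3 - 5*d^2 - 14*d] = 3*d^2 - 10*d - 14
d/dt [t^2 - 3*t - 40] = 2*t - 3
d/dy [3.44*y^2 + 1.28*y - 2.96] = 6.88*y + 1.28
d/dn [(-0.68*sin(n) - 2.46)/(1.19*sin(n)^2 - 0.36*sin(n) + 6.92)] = (0.8092*sin(n)^2 + 5.8548*sin(n) - 5.5912)*cos(n)/(1.4161*sin(n)^4 - 0.8568*sin(n)^3 + 16.5992*sin(n)^2 - 4.9824*sin(n) + 47.8864)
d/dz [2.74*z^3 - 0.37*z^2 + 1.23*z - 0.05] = 8.22*z^2 - 0.74*z + 1.23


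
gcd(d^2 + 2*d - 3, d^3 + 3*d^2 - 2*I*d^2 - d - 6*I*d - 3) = d + 3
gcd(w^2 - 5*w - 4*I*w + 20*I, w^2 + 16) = w - 4*I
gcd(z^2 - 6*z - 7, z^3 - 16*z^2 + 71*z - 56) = z - 7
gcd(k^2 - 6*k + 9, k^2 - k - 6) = k - 3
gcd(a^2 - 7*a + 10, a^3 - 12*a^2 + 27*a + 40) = a - 5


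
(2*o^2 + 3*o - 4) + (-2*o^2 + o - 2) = 4*o - 6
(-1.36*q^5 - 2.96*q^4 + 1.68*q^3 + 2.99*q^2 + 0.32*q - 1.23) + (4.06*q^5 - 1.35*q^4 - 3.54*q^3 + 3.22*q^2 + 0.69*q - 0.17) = 2.7*q^5 - 4.31*q^4 - 1.86*q^3 + 6.21*q^2 + 1.01*q - 1.4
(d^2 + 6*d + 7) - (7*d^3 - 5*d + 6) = -7*d^3 + d^2 + 11*d + 1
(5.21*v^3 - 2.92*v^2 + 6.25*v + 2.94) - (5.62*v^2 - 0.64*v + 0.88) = 5.21*v^3 - 8.54*v^2 + 6.89*v + 2.06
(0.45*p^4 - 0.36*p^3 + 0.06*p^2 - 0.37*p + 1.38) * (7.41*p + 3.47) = 3.3345*p^5 - 1.1061*p^4 - 0.8046*p^3 - 2.5335*p^2 + 8.9419*p + 4.7886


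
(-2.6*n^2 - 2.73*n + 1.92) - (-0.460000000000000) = -2.6*n^2 - 2.73*n + 2.38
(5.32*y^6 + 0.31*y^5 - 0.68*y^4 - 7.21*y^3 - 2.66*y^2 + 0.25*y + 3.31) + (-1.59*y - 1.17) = 5.32*y^6 + 0.31*y^5 - 0.68*y^4 - 7.21*y^3 - 2.66*y^2 - 1.34*y + 2.14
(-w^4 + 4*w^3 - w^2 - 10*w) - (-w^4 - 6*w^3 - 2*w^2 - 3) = 10*w^3 + w^2 - 10*w + 3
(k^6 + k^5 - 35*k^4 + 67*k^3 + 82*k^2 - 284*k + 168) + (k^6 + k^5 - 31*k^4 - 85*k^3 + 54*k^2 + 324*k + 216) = 2*k^6 + 2*k^5 - 66*k^4 - 18*k^3 + 136*k^2 + 40*k + 384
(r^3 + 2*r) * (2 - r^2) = -r^5 + 4*r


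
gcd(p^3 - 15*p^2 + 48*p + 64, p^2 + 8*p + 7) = p + 1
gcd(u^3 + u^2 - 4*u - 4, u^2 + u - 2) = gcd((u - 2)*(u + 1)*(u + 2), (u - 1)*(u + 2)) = u + 2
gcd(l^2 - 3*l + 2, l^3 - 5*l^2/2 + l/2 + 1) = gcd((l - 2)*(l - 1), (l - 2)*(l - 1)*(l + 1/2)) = l^2 - 3*l + 2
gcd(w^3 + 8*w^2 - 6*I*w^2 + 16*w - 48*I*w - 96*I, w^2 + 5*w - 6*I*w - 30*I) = w - 6*I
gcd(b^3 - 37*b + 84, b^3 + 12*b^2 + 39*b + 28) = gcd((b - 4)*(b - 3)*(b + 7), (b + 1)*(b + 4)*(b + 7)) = b + 7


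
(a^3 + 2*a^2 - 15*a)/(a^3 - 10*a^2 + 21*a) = (a + 5)/(a - 7)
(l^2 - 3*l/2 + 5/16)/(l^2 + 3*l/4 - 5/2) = (l - 1/4)/(l + 2)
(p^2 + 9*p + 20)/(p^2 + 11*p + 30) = (p + 4)/(p + 6)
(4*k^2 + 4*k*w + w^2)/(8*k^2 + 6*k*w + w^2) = (2*k + w)/(4*k + w)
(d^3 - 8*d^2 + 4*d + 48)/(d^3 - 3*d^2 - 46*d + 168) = (d + 2)/(d + 7)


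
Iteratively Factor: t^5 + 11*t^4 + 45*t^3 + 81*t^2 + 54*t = (t + 2)*(t^4 + 9*t^3 + 27*t^2 + 27*t) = (t + 2)*(t + 3)*(t^3 + 6*t^2 + 9*t) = (t + 2)*(t + 3)^2*(t^2 + 3*t) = t*(t + 2)*(t + 3)^2*(t + 3)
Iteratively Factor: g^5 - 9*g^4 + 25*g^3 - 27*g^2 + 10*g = (g - 1)*(g^4 - 8*g^3 + 17*g^2 - 10*g) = (g - 2)*(g - 1)*(g^3 - 6*g^2 + 5*g) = (g - 2)*(g - 1)^2*(g^2 - 5*g) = (g - 5)*(g - 2)*(g - 1)^2*(g)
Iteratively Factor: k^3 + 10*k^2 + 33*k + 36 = (k + 3)*(k^2 + 7*k + 12) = (k + 3)*(k + 4)*(k + 3)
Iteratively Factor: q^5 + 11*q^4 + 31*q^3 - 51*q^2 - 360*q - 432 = (q + 3)*(q^4 + 8*q^3 + 7*q^2 - 72*q - 144) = (q + 3)*(q + 4)*(q^3 + 4*q^2 - 9*q - 36) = (q + 3)^2*(q + 4)*(q^2 + q - 12) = (q + 3)^2*(q + 4)^2*(q - 3)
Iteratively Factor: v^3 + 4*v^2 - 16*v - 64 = (v + 4)*(v^2 - 16) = (v + 4)^2*(v - 4)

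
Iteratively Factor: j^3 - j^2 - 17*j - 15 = (j + 3)*(j^2 - 4*j - 5) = (j + 1)*(j + 3)*(j - 5)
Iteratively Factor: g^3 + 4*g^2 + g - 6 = (g + 2)*(g^2 + 2*g - 3) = (g - 1)*(g + 2)*(g + 3)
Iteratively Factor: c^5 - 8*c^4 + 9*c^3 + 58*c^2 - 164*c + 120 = (c - 2)*(c^4 - 6*c^3 - 3*c^2 + 52*c - 60) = (c - 5)*(c - 2)*(c^3 - c^2 - 8*c + 12) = (c - 5)*(c - 2)^2*(c^2 + c - 6) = (c - 5)*(c - 2)^2*(c + 3)*(c - 2)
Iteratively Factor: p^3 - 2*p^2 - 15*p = (p)*(p^2 - 2*p - 15) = p*(p + 3)*(p - 5)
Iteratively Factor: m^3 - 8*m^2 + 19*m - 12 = (m - 4)*(m^2 - 4*m + 3) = (m - 4)*(m - 3)*(m - 1)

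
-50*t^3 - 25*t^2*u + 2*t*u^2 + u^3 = (-5*t + u)*(2*t + u)*(5*t + u)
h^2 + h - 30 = (h - 5)*(h + 6)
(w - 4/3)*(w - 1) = w^2 - 7*w/3 + 4/3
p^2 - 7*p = p*(p - 7)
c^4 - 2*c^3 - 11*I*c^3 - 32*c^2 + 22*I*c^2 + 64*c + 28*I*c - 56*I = (c - 2)*(c - 7*I)*(c - 2*I)^2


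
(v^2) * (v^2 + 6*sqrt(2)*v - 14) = v^4 + 6*sqrt(2)*v^3 - 14*v^2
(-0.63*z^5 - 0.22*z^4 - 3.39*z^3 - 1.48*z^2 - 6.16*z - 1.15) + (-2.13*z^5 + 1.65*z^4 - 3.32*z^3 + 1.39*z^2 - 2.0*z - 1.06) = -2.76*z^5 + 1.43*z^4 - 6.71*z^3 - 0.0900000000000001*z^2 - 8.16*z - 2.21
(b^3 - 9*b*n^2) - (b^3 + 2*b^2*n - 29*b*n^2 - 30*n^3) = -2*b^2*n + 20*b*n^2 + 30*n^3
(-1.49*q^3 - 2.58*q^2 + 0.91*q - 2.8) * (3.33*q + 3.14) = -4.9617*q^4 - 13.27*q^3 - 5.0709*q^2 - 6.4666*q - 8.792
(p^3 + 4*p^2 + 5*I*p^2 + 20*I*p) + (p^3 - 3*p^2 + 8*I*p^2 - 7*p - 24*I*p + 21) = 2*p^3 + p^2 + 13*I*p^2 - 7*p - 4*I*p + 21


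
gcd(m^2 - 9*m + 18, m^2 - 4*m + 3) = m - 3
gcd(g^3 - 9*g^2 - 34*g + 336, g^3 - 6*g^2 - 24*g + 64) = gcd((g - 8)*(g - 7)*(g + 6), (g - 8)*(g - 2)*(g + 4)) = g - 8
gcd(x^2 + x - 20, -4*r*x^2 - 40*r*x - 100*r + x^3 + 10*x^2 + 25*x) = x + 5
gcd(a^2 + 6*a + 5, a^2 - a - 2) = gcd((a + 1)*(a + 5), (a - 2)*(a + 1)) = a + 1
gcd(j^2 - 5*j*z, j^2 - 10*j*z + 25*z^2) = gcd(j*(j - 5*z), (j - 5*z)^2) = -j + 5*z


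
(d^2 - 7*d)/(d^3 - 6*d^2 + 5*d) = (d - 7)/(d^2 - 6*d + 5)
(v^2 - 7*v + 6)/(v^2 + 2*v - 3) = (v - 6)/(v + 3)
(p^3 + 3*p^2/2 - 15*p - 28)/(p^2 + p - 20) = (p^2 + 11*p/2 + 7)/(p + 5)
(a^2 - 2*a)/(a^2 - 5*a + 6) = a/(a - 3)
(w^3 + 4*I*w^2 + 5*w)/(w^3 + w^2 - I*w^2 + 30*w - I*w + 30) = w*(w - I)/(w^2 + w*(1 - 6*I) - 6*I)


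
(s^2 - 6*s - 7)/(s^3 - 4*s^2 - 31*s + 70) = (s + 1)/(s^2 + 3*s - 10)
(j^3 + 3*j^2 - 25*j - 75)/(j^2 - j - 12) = (j^2 - 25)/(j - 4)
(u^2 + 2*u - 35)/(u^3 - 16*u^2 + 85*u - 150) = (u + 7)/(u^2 - 11*u + 30)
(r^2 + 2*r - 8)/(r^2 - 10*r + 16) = (r + 4)/(r - 8)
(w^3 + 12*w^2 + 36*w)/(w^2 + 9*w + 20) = w*(w^2 + 12*w + 36)/(w^2 + 9*w + 20)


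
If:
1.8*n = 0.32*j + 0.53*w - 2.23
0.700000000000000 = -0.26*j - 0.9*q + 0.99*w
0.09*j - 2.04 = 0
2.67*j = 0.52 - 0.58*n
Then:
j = 22.67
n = -103.45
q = -404.22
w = -360.81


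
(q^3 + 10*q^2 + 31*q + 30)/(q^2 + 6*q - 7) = (q^3 + 10*q^2 + 31*q + 30)/(q^2 + 6*q - 7)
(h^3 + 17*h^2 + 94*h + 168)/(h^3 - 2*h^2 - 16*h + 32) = (h^2 + 13*h + 42)/(h^2 - 6*h + 8)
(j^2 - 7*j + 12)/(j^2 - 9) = (j - 4)/(j + 3)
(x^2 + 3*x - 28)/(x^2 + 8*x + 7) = (x - 4)/(x + 1)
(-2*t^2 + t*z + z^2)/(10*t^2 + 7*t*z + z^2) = (-t + z)/(5*t + z)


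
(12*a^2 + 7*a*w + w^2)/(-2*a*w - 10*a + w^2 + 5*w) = (12*a^2 + 7*a*w + w^2)/(-2*a*w - 10*a + w^2 + 5*w)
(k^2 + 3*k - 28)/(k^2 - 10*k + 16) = (k^2 + 3*k - 28)/(k^2 - 10*k + 16)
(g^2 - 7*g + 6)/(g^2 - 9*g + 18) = (g - 1)/(g - 3)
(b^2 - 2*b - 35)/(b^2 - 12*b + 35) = (b + 5)/(b - 5)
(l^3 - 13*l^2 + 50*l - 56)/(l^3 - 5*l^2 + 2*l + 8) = (l - 7)/(l + 1)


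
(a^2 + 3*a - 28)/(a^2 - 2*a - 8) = (a + 7)/(a + 2)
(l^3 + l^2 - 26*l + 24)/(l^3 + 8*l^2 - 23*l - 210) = (l^2 - 5*l + 4)/(l^2 + 2*l - 35)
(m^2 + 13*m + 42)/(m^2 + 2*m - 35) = (m + 6)/(m - 5)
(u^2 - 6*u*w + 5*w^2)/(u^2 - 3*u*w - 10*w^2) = (u - w)/(u + 2*w)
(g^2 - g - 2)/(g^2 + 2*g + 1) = (g - 2)/(g + 1)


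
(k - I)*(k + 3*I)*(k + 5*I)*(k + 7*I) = k^4 + 14*I*k^3 - 56*k^2 - 34*I*k - 105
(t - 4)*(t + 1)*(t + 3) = t^3 - 13*t - 12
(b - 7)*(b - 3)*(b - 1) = b^3 - 11*b^2 + 31*b - 21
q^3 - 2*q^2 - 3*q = q*(q - 3)*(q + 1)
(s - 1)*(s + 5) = s^2 + 4*s - 5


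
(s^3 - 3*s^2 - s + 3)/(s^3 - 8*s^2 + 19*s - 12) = (s + 1)/(s - 4)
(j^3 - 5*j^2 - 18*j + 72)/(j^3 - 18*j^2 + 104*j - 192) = (j^2 + j - 12)/(j^2 - 12*j + 32)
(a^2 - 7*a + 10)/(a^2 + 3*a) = (a^2 - 7*a + 10)/(a*(a + 3))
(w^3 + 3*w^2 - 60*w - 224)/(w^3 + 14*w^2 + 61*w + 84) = (w - 8)/(w + 3)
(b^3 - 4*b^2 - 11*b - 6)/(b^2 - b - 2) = (b^2 - 5*b - 6)/(b - 2)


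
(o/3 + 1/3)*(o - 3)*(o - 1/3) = o^3/3 - 7*o^2/9 - 7*o/9 + 1/3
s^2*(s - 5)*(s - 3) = s^4 - 8*s^3 + 15*s^2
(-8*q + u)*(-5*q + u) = 40*q^2 - 13*q*u + u^2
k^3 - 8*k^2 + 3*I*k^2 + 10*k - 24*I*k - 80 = (k - 8)*(k - 2*I)*(k + 5*I)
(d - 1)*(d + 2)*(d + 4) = d^3 + 5*d^2 + 2*d - 8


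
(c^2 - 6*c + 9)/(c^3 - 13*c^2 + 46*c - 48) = (c - 3)/(c^2 - 10*c + 16)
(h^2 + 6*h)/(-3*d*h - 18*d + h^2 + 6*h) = -h/(3*d - h)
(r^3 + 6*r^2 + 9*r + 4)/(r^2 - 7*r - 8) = (r^2 + 5*r + 4)/(r - 8)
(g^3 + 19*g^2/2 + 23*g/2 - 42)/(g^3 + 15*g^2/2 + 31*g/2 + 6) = (2*g^2 + 11*g - 21)/(2*g^2 + 7*g + 3)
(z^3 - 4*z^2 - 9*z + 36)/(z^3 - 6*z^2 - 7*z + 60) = (z - 3)/(z - 5)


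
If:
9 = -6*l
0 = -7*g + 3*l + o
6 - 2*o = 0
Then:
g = -3/14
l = -3/2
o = 3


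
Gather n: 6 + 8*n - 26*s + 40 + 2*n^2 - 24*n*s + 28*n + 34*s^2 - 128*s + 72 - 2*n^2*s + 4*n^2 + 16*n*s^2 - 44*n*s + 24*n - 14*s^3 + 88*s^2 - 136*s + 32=n^2*(6 - 2*s) + n*(16*s^2 - 68*s + 60) - 14*s^3 + 122*s^2 - 290*s + 150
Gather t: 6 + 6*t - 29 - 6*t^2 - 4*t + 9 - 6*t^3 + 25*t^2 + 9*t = -6*t^3 + 19*t^2 + 11*t - 14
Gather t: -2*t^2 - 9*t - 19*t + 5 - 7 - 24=-2*t^2 - 28*t - 26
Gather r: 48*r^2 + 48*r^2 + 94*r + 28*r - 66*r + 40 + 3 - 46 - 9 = 96*r^2 + 56*r - 12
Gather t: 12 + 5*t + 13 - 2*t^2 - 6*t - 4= -2*t^2 - t + 21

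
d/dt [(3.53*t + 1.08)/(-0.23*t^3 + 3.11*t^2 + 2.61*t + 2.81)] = (1.6238*t^3 - 10.2331*t^2 - 6.7176*t + 7.1005)/(0.0529*t^6 - 1.4306*t^5 + 8.4715*t^4 + 14.9416*t^3 + 24.2903*t^2 + 14.6682*t + 7.8961)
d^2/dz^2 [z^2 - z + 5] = 2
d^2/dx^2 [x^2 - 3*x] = 2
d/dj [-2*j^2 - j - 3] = -4*j - 1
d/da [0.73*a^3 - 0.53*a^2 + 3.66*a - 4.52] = 2.19*a^2 - 1.06*a + 3.66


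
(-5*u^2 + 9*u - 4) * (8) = -40*u^2 + 72*u - 32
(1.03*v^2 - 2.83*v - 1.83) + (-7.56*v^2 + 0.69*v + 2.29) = -6.53*v^2 - 2.14*v + 0.46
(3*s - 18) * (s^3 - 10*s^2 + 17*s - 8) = 3*s^4 - 48*s^3 + 231*s^2 - 330*s + 144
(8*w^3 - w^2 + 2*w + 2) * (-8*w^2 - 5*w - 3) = -64*w^5 - 32*w^4 - 35*w^3 - 23*w^2 - 16*w - 6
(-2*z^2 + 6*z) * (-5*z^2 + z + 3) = 10*z^4 - 32*z^3 + 18*z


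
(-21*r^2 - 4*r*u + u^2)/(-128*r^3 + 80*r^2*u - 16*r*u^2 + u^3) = (21*r^2 + 4*r*u - u^2)/(128*r^3 - 80*r^2*u + 16*r*u^2 - u^3)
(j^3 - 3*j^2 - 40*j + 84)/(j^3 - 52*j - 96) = (j^2 - 9*j + 14)/(j^2 - 6*j - 16)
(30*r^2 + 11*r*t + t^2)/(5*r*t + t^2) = (6*r + t)/t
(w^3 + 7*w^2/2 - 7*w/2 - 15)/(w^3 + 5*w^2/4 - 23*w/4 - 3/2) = 2*(2*w + 5)/(4*w + 1)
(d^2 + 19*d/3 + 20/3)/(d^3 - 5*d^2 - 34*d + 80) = (d + 4/3)/(d^2 - 10*d + 16)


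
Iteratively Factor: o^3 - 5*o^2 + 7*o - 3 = (o - 1)*(o^2 - 4*o + 3) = (o - 1)^2*(o - 3)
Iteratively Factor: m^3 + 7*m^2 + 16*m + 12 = (m + 2)*(m^2 + 5*m + 6) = (m + 2)*(m + 3)*(m + 2)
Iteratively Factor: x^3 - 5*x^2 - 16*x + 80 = (x - 4)*(x^2 - x - 20) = (x - 5)*(x - 4)*(x + 4)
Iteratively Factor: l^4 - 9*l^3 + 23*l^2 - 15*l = (l - 3)*(l^3 - 6*l^2 + 5*l) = (l - 3)*(l - 1)*(l^2 - 5*l) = l*(l - 3)*(l - 1)*(l - 5)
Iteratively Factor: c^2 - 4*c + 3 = (c - 3)*(c - 1)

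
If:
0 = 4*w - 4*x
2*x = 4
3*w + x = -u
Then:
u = -8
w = 2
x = 2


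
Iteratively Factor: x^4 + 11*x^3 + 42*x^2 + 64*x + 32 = (x + 4)*(x^3 + 7*x^2 + 14*x + 8) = (x + 2)*(x + 4)*(x^2 + 5*x + 4) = (x + 1)*(x + 2)*(x + 4)*(x + 4)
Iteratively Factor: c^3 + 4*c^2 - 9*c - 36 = (c + 3)*(c^2 + c - 12) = (c - 3)*(c + 3)*(c + 4)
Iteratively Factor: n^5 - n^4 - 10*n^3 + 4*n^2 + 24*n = (n - 2)*(n^4 + n^3 - 8*n^2 - 12*n) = n*(n - 2)*(n^3 + n^2 - 8*n - 12) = n*(n - 2)*(n + 2)*(n^2 - n - 6) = n*(n - 3)*(n - 2)*(n + 2)*(n + 2)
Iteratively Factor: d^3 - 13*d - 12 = (d + 1)*(d^2 - d - 12) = (d - 4)*(d + 1)*(d + 3)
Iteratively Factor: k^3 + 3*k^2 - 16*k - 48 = (k - 4)*(k^2 + 7*k + 12) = (k - 4)*(k + 4)*(k + 3)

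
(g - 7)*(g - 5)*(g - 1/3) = g^3 - 37*g^2/3 + 39*g - 35/3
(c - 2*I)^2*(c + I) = c^3 - 3*I*c^2 - 4*I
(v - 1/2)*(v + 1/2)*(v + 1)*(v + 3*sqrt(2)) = v^4 + v^3 + 3*sqrt(2)*v^3 - v^2/4 + 3*sqrt(2)*v^2 - 3*sqrt(2)*v/4 - v/4 - 3*sqrt(2)/4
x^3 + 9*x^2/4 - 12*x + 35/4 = (x - 7/4)*(x - 1)*(x + 5)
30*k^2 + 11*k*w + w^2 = (5*k + w)*(6*k + w)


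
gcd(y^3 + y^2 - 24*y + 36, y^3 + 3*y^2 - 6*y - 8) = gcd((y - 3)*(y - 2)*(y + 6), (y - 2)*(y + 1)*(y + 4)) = y - 2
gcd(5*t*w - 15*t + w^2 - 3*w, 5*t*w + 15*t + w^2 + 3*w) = 5*t + w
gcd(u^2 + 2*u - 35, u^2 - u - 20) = u - 5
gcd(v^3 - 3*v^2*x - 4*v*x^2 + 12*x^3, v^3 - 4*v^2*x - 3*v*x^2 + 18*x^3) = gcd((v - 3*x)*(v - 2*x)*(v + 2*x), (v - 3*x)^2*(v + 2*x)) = -v^2 + v*x + 6*x^2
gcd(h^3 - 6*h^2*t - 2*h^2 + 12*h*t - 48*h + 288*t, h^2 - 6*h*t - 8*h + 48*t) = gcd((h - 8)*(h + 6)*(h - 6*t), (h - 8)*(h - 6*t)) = -h^2 + 6*h*t + 8*h - 48*t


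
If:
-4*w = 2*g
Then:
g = -2*w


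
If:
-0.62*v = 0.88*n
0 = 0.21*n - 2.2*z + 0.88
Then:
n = 10.4761904761905*z - 4.19047619047619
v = 5.94777265745008 - 14.8694316436252*z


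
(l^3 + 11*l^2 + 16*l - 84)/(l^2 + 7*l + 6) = (l^2 + 5*l - 14)/(l + 1)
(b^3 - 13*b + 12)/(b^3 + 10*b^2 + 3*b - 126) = (b^2 + 3*b - 4)/(b^2 + 13*b + 42)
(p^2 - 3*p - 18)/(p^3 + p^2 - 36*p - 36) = (p + 3)/(p^2 + 7*p + 6)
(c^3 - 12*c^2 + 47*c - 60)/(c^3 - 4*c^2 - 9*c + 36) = (c - 5)/(c + 3)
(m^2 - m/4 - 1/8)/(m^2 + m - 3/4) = (4*m + 1)/(2*(2*m + 3))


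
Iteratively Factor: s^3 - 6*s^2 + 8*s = (s - 4)*(s^2 - 2*s) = (s - 4)*(s - 2)*(s)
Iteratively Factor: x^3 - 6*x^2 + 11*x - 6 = (x - 2)*(x^2 - 4*x + 3) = (x - 3)*(x - 2)*(x - 1)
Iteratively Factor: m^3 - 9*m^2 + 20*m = (m - 4)*(m^2 - 5*m) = m*(m - 4)*(m - 5)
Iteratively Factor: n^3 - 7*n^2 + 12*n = (n)*(n^2 - 7*n + 12) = n*(n - 3)*(n - 4)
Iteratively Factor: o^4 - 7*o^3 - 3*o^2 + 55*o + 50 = (o + 1)*(o^3 - 8*o^2 + 5*o + 50) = (o - 5)*(o + 1)*(o^2 - 3*o - 10) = (o - 5)*(o + 1)*(o + 2)*(o - 5)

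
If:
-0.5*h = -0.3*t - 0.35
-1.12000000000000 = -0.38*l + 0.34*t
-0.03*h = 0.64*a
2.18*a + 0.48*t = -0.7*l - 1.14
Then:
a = 0.05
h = -1.10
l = 0.27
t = -3.00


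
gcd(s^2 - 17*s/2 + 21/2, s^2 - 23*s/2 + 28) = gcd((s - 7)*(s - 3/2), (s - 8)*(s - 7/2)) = 1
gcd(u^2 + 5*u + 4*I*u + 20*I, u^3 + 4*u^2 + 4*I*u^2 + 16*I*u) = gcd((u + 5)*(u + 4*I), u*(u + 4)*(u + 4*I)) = u + 4*I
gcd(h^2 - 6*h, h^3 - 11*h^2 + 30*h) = h^2 - 6*h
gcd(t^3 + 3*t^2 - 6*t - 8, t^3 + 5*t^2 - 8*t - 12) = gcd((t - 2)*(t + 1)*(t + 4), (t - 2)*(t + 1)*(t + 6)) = t^2 - t - 2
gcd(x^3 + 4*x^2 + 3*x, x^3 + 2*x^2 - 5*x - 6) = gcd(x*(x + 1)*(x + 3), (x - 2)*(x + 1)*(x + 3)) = x^2 + 4*x + 3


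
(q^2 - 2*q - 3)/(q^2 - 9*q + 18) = (q + 1)/(q - 6)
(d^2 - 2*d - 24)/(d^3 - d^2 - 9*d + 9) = (d^2 - 2*d - 24)/(d^3 - d^2 - 9*d + 9)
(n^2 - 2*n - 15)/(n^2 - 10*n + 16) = (n^2 - 2*n - 15)/(n^2 - 10*n + 16)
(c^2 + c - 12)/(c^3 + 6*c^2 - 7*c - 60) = 1/(c + 5)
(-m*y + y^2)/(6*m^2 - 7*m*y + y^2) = y/(-6*m + y)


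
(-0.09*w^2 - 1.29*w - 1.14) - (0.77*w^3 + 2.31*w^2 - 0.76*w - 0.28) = -0.77*w^3 - 2.4*w^2 - 0.53*w - 0.86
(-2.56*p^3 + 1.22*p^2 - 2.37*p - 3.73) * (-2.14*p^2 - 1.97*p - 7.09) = 5.4784*p^5 + 2.4324*p^4 + 20.8188*p^3 + 4.0013*p^2 + 24.1514*p + 26.4457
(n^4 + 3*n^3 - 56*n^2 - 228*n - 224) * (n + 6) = n^5 + 9*n^4 - 38*n^3 - 564*n^2 - 1592*n - 1344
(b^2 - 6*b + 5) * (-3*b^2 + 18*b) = -3*b^4 + 36*b^3 - 123*b^2 + 90*b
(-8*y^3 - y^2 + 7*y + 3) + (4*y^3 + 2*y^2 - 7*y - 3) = -4*y^3 + y^2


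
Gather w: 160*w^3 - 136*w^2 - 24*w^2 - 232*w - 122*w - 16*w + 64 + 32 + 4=160*w^3 - 160*w^2 - 370*w + 100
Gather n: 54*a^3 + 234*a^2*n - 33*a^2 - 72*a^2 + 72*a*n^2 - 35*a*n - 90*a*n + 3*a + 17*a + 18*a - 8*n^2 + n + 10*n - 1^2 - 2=54*a^3 - 105*a^2 + 38*a + n^2*(72*a - 8) + n*(234*a^2 - 125*a + 11) - 3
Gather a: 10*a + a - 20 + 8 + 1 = 11*a - 11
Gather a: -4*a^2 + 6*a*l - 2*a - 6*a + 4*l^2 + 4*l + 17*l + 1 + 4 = -4*a^2 + a*(6*l - 8) + 4*l^2 + 21*l + 5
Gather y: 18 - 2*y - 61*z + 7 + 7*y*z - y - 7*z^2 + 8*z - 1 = y*(7*z - 3) - 7*z^2 - 53*z + 24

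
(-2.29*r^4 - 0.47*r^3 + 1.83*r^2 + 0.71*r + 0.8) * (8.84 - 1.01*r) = 2.3129*r^5 - 19.7689*r^4 - 6.0031*r^3 + 15.4601*r^2 + 5.4684*r + 7.072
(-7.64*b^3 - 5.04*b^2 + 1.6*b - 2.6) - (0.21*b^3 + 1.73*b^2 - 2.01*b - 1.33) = -7.85*b^3 - 6.77*b^2 + 3.61*b - 1.27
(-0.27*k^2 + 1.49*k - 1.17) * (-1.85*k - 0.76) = 0.4995*k^3 - 2.5513*k^2 + 1.0321*k + 0.8892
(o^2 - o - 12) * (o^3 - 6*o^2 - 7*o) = o^5 - 7*o^4 - 13*o^3 + 79*o^2 + 84*o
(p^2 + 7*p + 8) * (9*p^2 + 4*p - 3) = 9*p^4 + 67*p^3 + 97*p^2 + 11*p - 24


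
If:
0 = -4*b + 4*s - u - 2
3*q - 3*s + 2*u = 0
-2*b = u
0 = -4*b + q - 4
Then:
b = -21/13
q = -32/13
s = -4/13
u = 42/13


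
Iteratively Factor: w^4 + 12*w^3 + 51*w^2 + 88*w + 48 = (w + 4)*(w^3 + 8*w^2 + 19*w + 12) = (w + 1)*(w + 4)*(w^2 + 7*w + 12) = (w + 1)*(w + 4)^2*(w + 3)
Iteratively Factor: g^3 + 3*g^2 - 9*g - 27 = (g + 3)*(g^2 - 9) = (g + 3)^2*(g - 3)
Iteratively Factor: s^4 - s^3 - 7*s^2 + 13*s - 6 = (s + 3)*(s^3 - 4*s^2 + 5*s - 2) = (s - 1)*(s + 3)*(s^2 - 3*s + 2) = (s - 2)*(s - 1)*(s + 3)*(s - 1)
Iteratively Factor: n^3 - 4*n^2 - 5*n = (n)*(n^2 - 4*n - 5) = n*(n + 1)*(n - 5)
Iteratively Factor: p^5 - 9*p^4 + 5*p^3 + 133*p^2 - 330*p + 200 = (p - 5)*(p^4 - 4*p^3 - 15*p^2 + 58*p - 40) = (p - 5)*(p - 1)*(p^3 - 3*p^2 - 18*p + 40) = (p - 5)^2*(p - 1)*(p^2 + 2*p - 8) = (p - 5)^2*(p - 1)*(p + 4)*(p - 2)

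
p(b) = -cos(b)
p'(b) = sin(b)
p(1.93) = 0.35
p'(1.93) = 0.94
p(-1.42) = -0.15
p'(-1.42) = -0.99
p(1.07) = -0.48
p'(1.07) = 0.88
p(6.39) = -0.99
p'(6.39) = 0.11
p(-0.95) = -0.58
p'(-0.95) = -0.81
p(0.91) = -0.61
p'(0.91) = 0.79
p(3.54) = 0.92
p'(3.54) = -0.39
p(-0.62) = -0.81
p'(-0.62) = -0.58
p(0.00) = -1.00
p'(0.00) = 0.00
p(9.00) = 0.91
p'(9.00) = 0.41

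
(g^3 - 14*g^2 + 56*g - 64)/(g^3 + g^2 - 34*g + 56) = (g - 8)/(g + 7)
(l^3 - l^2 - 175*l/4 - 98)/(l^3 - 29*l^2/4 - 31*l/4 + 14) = (4*l^2 + 28*l + 49)/(4*l^2 + 3*l - 7)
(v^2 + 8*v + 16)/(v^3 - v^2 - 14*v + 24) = (v + 4)/(v^2 - 5*v + 6)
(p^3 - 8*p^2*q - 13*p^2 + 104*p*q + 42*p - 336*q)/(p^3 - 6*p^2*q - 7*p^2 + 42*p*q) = (p^2 - 8*p*q - 6*p + 48*q)/(p*(p - 6*q))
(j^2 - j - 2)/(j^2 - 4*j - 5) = (j - 2)/(j - 5)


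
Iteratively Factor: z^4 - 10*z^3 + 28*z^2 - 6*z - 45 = (z - 3)*(z^3 - 7*z^2 + 7*z + 15) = (z - 3)*(z + 1)*(z^2 - 8*z + 15) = (z - 3)^2*(z + 1)*(z - 5)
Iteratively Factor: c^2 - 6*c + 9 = (c - 3)*(c - 3)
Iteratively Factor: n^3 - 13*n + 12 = (n - 3)*(n^2 + 3*n - 4) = (n - 3)*(n + 4)*(n - 1)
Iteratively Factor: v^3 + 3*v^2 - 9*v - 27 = (v - 3)*(v^2 + 6*v + 9) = (v - 3)*(v + 3)*(v + 3)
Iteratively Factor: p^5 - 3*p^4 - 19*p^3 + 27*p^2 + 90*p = (p)*(p^4 - 3*p^3 - 19*p^2 + 27*p + 90) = p*(p + 2)*(p^3 - 5*p^2 - 9*p + 45) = p*(p - 3)*(p + 2)*(p^2 - 2*p - 15) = p*(p - 5)*(p - 3)*(p + 2)*(p + 3)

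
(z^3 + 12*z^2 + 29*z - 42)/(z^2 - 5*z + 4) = (z^2 + 13*z + 42)/(z - 4)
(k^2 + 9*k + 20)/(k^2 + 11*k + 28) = (k + 5)/(k + 7)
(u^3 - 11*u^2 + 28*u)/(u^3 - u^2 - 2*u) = (-u^2 + 11*u - 28)/(-u^2 + u + 2)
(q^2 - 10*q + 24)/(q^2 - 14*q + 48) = (q - 4)/(q - 8)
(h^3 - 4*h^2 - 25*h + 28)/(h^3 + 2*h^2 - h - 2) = (h^2 - 3*h - 28)/(h^2 + 3*h + 2)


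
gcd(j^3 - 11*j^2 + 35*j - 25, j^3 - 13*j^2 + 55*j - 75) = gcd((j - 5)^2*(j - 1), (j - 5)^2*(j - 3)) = j^2 - 10*j + 25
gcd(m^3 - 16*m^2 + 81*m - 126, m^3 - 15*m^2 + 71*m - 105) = m^2 - 10*m + 21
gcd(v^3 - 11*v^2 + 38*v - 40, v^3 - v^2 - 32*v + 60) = v^2 - 7*v + 10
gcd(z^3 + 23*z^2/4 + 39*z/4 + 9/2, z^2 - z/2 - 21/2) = z + 3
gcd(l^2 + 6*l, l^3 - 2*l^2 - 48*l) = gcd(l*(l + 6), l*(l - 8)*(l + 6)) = l^2 + 6*l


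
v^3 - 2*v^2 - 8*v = v*(v - 4)*(v + 2)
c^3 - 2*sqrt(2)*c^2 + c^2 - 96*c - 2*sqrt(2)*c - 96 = (c + 1)*(c - 8*sqrt(2))*(c + 6*sqrt(2))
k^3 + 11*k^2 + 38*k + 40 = (k + 2)*(k + 4)*(k + 5)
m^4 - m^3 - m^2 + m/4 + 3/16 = (m - 3/2)*(m - 1/2)*(m + 1/2)^2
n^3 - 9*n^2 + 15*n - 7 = (n - 7)*(n - 1)^2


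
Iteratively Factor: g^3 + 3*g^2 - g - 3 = (g - 1)*(g^2 + 4*g + 3) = (g - 1)*(g + 3)*(g + 1)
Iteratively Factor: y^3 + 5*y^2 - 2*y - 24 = (y + 3)*(y^2 + 2*y - 8) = (y - 2)*(y + 3)*(y + 4)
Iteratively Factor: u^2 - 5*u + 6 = (u - 3)*(u - 2)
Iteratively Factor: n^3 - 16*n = (n - 4)*(n^2 + 4*n) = (n - 4)*(n + 4)*(n)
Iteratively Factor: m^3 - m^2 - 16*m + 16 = (m - 4)*(m^2 + 3*m - 4) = (m - 4)*(m + 4)*(m - 1)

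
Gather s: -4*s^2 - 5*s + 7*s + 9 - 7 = -4*s^2 + 2*s + 2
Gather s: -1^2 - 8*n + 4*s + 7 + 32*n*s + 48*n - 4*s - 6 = 32*n*s + 40*n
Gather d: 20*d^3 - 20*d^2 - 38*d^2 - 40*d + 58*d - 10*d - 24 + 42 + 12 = 20*d^3 - 58*d^2 + 8*d + 30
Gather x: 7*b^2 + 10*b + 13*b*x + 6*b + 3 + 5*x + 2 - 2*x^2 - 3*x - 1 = 7*b^2 + 16*b - 2*x^2 + x*(13*b + 2) + 4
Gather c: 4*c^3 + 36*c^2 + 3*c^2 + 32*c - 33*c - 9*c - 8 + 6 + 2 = 4*c^3 + 39*c^2 - 10*c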